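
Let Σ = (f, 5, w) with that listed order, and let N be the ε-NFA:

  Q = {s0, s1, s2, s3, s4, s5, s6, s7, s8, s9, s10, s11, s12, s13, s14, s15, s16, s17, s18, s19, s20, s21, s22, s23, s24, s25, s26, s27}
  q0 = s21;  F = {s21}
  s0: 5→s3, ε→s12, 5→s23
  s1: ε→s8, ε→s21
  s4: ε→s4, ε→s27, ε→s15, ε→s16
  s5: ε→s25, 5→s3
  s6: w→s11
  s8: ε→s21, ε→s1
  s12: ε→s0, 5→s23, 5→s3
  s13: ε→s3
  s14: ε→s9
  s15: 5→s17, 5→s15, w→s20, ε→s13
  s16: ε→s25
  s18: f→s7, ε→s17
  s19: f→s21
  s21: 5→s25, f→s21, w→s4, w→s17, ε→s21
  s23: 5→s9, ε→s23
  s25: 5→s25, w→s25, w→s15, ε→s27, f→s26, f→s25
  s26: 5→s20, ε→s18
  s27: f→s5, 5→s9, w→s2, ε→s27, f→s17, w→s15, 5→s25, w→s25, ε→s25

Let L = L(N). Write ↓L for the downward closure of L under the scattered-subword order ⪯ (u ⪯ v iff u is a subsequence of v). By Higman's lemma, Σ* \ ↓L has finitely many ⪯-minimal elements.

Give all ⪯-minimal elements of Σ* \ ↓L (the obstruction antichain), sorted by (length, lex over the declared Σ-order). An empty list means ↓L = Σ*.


A = [5, w].

|Q|=28, |F|=1, |δ|=51 (22 ε).
min D↑ (2 st, q0=0, F={1}): 0:f→0,5→1,w→1 1:f→1,5→1,w→1 (ε-aug+det+¬).
'5': run [16, 13] end={s13,s15,s17,s18,s2,s20,s25,s26,s27,s3,s5,s7,…} — reject; 1/1 deletions ∈↓L.
'w': |S_i|=[16, 15] end={s13,s15,s16,s17,s18,s2,s20,s25,s26,s27,s3,s4,…} rej; 1/1 deletions ∈↓L.
2 obstructions.


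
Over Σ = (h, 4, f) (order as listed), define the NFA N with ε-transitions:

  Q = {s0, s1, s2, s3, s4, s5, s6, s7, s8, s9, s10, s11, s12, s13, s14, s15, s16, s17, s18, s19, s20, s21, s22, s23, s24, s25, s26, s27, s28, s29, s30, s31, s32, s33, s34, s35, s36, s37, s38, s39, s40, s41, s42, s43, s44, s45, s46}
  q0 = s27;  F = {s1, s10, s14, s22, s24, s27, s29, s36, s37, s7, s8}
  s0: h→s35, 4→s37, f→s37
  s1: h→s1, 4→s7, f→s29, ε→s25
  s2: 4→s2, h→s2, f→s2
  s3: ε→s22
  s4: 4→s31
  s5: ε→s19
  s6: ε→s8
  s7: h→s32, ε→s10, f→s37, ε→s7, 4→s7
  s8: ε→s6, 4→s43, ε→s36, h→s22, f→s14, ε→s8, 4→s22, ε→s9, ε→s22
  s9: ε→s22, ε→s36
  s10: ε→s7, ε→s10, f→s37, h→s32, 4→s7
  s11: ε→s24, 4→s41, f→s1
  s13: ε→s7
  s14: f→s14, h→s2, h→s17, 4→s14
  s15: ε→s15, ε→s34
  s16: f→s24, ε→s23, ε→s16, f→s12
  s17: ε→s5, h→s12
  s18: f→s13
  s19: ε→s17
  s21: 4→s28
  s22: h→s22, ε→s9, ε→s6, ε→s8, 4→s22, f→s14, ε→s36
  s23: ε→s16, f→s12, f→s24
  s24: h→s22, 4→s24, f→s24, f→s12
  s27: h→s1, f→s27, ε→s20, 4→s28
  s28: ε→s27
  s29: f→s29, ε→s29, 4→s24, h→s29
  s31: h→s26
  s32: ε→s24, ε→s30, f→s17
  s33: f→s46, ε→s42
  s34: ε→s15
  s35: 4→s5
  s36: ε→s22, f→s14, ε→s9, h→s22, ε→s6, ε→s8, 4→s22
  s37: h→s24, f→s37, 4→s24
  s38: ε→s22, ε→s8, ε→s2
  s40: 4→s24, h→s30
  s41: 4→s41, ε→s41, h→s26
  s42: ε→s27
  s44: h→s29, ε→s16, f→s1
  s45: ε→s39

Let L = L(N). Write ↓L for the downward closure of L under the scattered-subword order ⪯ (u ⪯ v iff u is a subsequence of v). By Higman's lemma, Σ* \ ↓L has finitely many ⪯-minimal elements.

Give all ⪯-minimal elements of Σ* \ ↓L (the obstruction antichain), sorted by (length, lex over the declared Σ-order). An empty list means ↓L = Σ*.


A = [h4hhfh, hf4hfh].

|Q|=47, |F|=11, |δ|=108 (46 ε).
min D↑ (9 st, q0=0, F={8}): 0:h→1,4→0,f→0 1:h→1,4→2,f→3 2:h→4,4→2,f→5 3:h→3,4→4,f→3 4:h→6,4→4,f→4 5:h→4,4→4,f→5 6:h→6,4→6,f→7 7:h→8,4→7,f→7 8:h→8,4→8,f→8.
'h4hhfh': run [24, 21, 18, 15, 12, 6, 5] end={s12,s17,s19,s2,s5} ∉↓L; 6/6 deletions ∈↓L.
'hf4hfh': |S_i|=[24, 21, 15, 13, 12, 6, 5] end={s12,s17,s19,s2,s5} ∉↓L; 6/6 deletions ∈↓L.
2 obstructions.


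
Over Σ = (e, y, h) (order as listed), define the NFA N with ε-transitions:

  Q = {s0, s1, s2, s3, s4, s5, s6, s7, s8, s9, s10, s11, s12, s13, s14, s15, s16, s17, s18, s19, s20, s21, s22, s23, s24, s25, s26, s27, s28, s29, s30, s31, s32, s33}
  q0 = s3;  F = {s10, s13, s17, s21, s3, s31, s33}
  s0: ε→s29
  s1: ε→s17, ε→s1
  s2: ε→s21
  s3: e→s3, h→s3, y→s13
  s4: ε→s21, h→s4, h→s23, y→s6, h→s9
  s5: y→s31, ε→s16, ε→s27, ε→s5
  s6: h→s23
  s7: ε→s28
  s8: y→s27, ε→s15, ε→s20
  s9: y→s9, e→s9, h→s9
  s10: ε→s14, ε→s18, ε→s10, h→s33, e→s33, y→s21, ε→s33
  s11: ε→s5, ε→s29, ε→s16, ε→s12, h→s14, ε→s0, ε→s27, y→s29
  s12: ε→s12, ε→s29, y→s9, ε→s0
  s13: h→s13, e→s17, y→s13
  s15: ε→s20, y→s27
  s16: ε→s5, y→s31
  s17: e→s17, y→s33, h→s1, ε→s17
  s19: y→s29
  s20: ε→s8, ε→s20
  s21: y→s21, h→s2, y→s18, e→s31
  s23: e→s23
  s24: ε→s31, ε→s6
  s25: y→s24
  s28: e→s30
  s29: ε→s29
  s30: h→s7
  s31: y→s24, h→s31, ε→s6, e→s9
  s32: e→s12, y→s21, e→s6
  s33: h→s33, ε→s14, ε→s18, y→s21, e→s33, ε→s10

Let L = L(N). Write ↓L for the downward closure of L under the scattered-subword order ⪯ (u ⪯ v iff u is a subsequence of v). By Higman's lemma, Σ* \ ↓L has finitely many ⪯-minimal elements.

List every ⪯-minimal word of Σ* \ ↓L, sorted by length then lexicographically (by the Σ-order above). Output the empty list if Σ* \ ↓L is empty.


|Q|=34, |F|=7, |δ|=81 (36 ε).
min D↑ (7 st, q0=0, F={6}): 0:e→0,y→1,h→0 1:e→2,y→1,h→1 2:e→2,y→3,h→2 3:e→3,y→4,h→3 4:e→5,y→4,h→4 5:e→6,y→5,h→5 6:e→6,y→6,h→6 (ε-aug+det+¬).
'yeyyee': |S_i|=[15, 14, 13, 11, 8, 5, 2] end={s23,s9} — reject; 6/6 del acc.
1 words, ⪯-incomp.

A = [yeyyee].


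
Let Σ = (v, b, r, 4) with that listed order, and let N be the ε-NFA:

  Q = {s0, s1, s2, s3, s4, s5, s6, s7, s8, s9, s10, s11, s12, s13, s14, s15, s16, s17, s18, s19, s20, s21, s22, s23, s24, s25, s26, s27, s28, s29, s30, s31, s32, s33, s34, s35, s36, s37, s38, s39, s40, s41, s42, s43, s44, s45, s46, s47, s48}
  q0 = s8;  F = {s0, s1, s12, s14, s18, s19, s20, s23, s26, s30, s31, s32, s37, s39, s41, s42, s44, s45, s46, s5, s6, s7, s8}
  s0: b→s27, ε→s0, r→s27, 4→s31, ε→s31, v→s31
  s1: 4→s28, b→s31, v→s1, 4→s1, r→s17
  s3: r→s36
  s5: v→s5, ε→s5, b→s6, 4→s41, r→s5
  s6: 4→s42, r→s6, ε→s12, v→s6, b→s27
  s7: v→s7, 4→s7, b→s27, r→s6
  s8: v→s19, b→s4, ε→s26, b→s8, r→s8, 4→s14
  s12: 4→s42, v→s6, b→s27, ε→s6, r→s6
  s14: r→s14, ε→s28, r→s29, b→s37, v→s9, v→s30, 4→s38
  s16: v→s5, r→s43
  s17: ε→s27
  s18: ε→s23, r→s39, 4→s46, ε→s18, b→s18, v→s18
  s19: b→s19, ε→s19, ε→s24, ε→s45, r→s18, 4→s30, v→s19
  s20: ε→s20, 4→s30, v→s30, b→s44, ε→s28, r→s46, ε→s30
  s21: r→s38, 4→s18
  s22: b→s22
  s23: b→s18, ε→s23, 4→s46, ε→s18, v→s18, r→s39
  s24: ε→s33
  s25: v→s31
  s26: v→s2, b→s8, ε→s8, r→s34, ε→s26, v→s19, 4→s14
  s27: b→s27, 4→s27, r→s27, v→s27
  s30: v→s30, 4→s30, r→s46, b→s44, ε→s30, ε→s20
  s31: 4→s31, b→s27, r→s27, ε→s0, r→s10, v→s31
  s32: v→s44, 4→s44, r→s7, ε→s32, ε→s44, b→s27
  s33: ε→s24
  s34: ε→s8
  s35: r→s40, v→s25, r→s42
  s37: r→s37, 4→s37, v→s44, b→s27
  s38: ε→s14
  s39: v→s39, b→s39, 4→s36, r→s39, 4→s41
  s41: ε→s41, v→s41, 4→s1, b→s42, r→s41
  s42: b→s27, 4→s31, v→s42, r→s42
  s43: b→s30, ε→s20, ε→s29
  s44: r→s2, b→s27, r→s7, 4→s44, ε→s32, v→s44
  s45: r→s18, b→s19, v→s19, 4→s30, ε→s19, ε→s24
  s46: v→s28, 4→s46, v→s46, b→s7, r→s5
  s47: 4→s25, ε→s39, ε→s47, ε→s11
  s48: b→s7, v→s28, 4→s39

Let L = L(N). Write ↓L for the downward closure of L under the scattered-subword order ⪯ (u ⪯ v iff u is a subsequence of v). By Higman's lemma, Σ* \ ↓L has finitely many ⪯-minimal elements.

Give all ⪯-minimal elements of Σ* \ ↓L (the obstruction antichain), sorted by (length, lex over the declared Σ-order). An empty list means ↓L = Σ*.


|Q|=49, |F|=23, |δ|=158 (38 ε).
min D↑ (17 st, q0=0, F={9}): 0:v→1,b→0,r→0,4→2 1:v→1,b→1,r→3,4→4 2:v→4,b→5,r→2,4→2 3:v→3,b→3,r→6,4→7 4:v→4,b→8,r→7,4→4 5:v→8,b→9,r→5,4→5 6:v→6,b→6,r→6,4→10 7:v→7,b→11,r→12,4→7 8:v→8,b→9,r→11,4→8 9:v→9,b→9,r→9,4→9 10:v→10,b→13,r→10,4→14 11:v→11,b→9,r→15,4→11 12:v→12,b→15,r→12,4→10 13:v→13,b→9,r→13,4→16 14:v→14,b→16,r→9,4→14 15:v→15,b→9,r→15,4→13 16:v→16,b→9,r→9,4→16 (ε-aug+det+¬).
'4bb': |S_i|=[36, 25, 12, 1] end={s27} rej; 3/3 deletions ∈↓L.
'vrr44r': |S_i|=[36, 28, 19, 14, 10, 7, 3] end={s10,s17,s27} — reject; 6/6 del acc.
2 obstructions.

min(Σ*\↓L) = [4bb, vrr44r].


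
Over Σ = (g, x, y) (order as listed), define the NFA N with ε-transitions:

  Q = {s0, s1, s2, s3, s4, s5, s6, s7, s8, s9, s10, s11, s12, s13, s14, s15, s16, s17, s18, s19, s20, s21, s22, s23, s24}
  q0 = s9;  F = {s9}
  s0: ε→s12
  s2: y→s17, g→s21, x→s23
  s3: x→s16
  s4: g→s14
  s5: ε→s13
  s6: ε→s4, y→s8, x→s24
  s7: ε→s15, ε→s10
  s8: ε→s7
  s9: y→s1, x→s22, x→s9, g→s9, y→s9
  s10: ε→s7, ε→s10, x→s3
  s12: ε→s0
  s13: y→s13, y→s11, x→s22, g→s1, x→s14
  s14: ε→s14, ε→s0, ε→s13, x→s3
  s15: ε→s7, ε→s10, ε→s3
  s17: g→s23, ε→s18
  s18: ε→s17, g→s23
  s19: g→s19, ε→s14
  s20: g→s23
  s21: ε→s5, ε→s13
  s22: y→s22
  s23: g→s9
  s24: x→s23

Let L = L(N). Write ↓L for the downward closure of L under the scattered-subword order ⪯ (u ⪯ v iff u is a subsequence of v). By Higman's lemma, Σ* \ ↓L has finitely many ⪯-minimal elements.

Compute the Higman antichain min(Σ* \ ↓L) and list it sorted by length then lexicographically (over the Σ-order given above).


|Q|=25, |F|=1, |δ|=46 (20 ε).
min D↑ (1 st, q0=0, F={}): 0:g→0,x→0,y→0.
L(D↑) = ∅ ⇒ ↓L = Σ*.

A = [].


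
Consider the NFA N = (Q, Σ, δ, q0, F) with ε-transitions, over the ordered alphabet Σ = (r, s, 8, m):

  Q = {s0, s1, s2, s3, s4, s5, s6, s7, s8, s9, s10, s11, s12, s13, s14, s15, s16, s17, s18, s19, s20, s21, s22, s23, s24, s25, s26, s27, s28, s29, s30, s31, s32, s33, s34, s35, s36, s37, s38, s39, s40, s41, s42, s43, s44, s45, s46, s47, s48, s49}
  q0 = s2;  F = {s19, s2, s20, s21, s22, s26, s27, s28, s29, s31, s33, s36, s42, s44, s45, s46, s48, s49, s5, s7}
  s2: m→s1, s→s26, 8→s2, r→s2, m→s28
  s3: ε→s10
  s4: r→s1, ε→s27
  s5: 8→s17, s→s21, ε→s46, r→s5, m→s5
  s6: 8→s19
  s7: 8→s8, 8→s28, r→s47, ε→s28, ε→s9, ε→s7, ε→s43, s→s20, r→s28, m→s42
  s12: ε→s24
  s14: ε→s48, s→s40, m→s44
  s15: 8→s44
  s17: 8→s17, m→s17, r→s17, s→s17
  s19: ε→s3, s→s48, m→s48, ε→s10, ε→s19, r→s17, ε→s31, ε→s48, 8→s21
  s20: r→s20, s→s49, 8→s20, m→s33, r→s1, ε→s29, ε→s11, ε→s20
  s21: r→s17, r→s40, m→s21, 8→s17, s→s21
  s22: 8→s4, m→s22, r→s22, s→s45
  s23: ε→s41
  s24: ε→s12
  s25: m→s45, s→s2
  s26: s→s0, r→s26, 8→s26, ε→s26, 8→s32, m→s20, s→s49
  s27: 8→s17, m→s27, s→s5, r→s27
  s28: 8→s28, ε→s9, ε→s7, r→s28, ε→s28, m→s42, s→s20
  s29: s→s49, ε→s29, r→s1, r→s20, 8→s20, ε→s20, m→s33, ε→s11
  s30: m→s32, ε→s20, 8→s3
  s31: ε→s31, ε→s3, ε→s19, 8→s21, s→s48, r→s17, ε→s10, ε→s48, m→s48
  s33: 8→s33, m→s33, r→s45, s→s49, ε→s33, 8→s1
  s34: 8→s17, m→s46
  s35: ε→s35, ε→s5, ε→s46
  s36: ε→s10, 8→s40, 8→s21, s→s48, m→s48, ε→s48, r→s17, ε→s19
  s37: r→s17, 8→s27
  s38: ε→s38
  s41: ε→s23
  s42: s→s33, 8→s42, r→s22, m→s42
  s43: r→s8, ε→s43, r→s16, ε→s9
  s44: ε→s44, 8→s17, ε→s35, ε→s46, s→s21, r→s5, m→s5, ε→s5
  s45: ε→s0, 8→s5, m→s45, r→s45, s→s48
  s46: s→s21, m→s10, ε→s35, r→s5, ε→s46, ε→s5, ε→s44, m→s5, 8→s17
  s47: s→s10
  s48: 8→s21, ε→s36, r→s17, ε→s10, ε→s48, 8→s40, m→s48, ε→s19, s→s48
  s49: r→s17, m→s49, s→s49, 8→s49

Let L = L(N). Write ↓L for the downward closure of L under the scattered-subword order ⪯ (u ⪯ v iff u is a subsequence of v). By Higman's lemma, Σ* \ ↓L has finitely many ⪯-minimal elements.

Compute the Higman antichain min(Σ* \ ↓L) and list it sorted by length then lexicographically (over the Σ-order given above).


|Q|=50, |F|=20, |δ|=168 (56 ε).
min D↑ (14 st, q0=0, F={6}): 0:r→0,s→1,8→0,m→2 1:r→1,s→3,8→1,m→4 2:r→2,s→4,8→2,m→5 3:r→6,s→3,8→3,m→3 4:r→4,s→3,8→4,m→7 5:r→8,s→7,8→5,m→5 6:r→6,s→6,8→6,m→6 7:r→9,s→3,8→7,m→7 8:r→8,s→9,8→10,m→8 9:r→9,s→11,8→12,m→9 10:r→10,s→12,8→6,m→10 11:r→6,s→11,8→13,m→11 12:r→12,s→13,8→6,m→12 13:r→6,s→13,8→6,m→13.
'ssr': run [35, 23, 11, 2] end={s17,s40} rej; 3/3 del acc.
'mmr88': run [35, 32, 22, 19, 11, 1] end={s17} — reject; 5/5 single-dels accept.
2 obstructions.

min(Σ*\↓L) = [ssr, mmr88].


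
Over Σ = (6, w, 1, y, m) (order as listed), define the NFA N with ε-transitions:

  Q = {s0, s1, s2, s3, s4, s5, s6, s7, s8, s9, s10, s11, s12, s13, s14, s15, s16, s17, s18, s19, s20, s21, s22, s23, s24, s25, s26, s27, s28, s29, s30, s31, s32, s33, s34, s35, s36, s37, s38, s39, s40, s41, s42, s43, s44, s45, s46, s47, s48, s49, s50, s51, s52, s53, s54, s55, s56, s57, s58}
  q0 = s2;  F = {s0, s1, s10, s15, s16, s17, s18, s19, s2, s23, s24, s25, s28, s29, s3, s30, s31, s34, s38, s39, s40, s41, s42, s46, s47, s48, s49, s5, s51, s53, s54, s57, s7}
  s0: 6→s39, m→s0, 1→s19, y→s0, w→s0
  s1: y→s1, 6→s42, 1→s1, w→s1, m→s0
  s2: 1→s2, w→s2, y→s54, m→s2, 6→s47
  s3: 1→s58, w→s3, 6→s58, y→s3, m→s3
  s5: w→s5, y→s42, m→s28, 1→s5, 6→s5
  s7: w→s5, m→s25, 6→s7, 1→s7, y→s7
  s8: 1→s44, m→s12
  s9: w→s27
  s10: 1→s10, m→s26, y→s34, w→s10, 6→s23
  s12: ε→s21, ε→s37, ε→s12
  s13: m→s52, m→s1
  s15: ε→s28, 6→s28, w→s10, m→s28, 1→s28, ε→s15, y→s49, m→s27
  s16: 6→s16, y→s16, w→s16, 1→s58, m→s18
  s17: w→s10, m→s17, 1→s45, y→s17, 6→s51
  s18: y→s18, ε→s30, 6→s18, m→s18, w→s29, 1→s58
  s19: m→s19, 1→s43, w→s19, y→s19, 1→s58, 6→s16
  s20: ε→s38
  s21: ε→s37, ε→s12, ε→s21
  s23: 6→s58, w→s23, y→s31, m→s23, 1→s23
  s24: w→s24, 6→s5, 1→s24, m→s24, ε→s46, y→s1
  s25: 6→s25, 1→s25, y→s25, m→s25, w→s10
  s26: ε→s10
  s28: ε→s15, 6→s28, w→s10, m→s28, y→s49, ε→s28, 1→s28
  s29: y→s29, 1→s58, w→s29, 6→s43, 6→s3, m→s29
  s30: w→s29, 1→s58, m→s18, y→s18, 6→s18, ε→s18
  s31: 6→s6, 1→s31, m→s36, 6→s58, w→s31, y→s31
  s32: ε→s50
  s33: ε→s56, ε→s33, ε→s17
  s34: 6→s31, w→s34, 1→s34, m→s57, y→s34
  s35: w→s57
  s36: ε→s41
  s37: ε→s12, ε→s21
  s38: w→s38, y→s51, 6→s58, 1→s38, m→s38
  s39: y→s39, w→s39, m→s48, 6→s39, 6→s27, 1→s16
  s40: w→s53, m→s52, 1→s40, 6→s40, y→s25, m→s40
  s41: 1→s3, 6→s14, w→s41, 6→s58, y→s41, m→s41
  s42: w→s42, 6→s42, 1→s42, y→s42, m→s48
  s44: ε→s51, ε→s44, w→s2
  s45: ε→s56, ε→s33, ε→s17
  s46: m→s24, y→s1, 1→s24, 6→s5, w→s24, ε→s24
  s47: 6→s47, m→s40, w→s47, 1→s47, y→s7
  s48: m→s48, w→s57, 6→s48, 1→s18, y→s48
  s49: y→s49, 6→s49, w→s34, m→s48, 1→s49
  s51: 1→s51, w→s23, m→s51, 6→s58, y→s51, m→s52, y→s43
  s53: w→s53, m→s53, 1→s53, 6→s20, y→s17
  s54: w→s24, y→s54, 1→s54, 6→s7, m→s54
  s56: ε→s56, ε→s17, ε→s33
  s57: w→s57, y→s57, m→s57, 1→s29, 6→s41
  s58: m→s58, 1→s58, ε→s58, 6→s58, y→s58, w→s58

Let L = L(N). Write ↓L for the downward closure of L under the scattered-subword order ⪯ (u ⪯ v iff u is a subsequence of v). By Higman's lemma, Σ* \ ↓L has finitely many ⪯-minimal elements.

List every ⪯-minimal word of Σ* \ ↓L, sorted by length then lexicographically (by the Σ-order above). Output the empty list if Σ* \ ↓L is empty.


min(Σ*\↓L) = [6mw66, ywym11].

|Q|=59, |F|=33, |δ|=218 (32 ε).
min D↑ (31 st, q0=0, F={20}): 0:6→1,w→0,1→0,y→2,m→0 1:6→1,w→1,1→1,y→3,m→4 2:6→3,w→5,1→2,y→2,m→2 3:6→3,w→6,1→3,y→3,m→7 4:6→4,w→8,1→4,y→7,m→4 5:6→6,w→5,1→5,y→9,m→5 6:6→6,w→6,1→6,y→10,m→11 7:6→7,w→12,1→7,y→7,m→7 8:6→13,w→8,1→8,y→14,m→8 9:6→10,w→9,1→9,y→9,m→15 10:6→10,w→10,1→10,y→10,m→16 11:6→11,w→12,1→11,y→17,m→11 12:6→18,w→12,1→12,y→19,m→12 13:6→20,w→13,1→13,y→21,m→13 14:6→21,w→12,1→14,y→14,m→14 15:6→22,w→15,1→23,y→15,m→15 16:6→16,w→24,1→25,y→16,m→16 17:6→17,w→19,1→17,y→17,m→16 18:6→20,w→18,1→18,y→26,m→18 19:6→26,w→19,1→19,y→19,m→24 20:6→20,w→20,1→20,y→20,m→20 21:6→20,w→18,1→21,y→21,m→21 22:6→22,w→22,1→27,y→22,m→16 23:6→27,w→23,1→20,y→23,m→23 24:6→28,w→24,1→29,y→24,m→24 25:6→25,w→29,1→20,y→25,m→25 26:6→20,w→26,1→26,y→26,m→28 27:6→27,w→27,1→20,y→27,m→25 28:6→20,w→28,1→30,y→28,m→28 29:6→30,w→29,1→20,y→29,m→29 30:6→20,w→30,1→20,y→30,m→30.
'6mw66': N↓-sim [45, 38, 32, 23, 13, 3] end={s14,s58,s6} ∉↓L; 5/5 del acc.
'ywym11': run [45, 39, 30, 22, 16, 8, 2] end={s43,s58} rej; 6/6 del acc.
2 words, ⪯-incomp.


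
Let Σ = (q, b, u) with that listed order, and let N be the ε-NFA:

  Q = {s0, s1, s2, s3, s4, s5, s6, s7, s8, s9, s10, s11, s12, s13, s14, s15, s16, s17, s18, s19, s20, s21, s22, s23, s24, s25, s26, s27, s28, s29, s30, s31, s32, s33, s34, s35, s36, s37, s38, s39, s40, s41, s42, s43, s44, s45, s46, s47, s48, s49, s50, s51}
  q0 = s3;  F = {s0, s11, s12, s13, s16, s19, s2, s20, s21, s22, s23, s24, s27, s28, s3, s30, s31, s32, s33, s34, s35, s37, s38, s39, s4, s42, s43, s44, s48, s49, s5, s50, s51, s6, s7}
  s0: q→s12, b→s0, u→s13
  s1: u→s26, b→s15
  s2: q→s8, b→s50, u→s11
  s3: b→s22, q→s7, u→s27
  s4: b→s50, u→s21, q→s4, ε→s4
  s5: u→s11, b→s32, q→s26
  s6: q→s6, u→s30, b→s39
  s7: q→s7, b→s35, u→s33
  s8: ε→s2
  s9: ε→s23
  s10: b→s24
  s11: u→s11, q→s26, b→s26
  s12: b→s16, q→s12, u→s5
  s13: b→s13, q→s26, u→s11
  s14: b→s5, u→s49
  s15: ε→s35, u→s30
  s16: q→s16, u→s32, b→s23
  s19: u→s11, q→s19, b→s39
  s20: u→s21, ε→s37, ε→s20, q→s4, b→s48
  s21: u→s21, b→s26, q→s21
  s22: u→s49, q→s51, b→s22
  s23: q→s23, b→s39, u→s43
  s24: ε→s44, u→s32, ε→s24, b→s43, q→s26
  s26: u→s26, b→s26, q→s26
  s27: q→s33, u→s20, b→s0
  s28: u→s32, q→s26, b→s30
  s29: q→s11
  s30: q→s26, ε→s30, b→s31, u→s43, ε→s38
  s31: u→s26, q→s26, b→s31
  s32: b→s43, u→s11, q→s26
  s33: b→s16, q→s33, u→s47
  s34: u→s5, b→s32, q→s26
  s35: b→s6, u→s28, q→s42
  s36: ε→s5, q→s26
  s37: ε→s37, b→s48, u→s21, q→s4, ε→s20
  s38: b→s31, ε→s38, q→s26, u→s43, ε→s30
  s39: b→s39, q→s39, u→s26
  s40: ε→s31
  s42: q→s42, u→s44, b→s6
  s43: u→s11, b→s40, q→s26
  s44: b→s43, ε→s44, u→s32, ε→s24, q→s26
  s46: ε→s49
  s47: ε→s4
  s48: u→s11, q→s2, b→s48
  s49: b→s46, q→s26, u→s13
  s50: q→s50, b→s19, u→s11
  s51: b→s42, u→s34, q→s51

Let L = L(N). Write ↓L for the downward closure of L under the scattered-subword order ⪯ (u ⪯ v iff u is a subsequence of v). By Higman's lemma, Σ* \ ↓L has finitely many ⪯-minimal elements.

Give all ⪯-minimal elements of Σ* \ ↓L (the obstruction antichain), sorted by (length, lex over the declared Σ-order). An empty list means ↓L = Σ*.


min(Σ*\↓L) = [buq, uuub, qbbbu, bqubub].

|Q|=52, |F|=35, |δ|=136 (20 ε).
min D↑ (33 st, q0=0, F={16}): 0:q→1,b→2,u→3 1:q→1,b→4,u→5 2:q→6,b→2,u→7 3:q→5,b→8,u→9 4:q→10,b→11,u→12 5:q→5,b→13,u→14 6:q→6,b→10,u→15 7:q→16,b→7,u→17 8:q→18,b→8,u→17 9:q→14,b→19,u→20 10:q→10,b→11,u→21 11:q→11,b→22,u→23 12:q→16,b→23,u→24 13:q→13,b→25,u→24 14:q→14,b→26,u→20 15:q→16,b→24,u→27 16:q→16,b→16,u→16 17:q→16,b→17,u→28 18:q→18,b→13,u→27 19:q→29,b→19,u→28 20:q→20,b→16,u→20 21:q→16,b→30,u→24 22:q→22,b→22,u→16 23:q→16,b→31,u→30 24:q→16,b→30,u→28 25:q→25,b→22,u→30 26:q→26,b→32,u→28 27:q→16,b→24,u→28 28:q→16,b→16,u→28 29:q→29,b→26,u→28 30:q→16,b→31,u→28 31:q→16,b→31,u→16 32:q→32,b→22,u→28 [Hopcroft].
'buq': N↓-sim [40, 31, 16, 1] end={s26} — reject; 3/3 single-dels accept.
'uuub': N↓-sim [40, 33, 19, 3, 1] end={s26} rej; 4/4 single-dels accept.
'qbbbu': |S_i|=[40, 30, 19, 11, 4, 1] end={s26} ∉↓L; 5/5 deletions ∈↓L.
'bqubub': N↓-sim [40, 31, 23, 12, 6, 2, 1] end={s26} ∉↓L; 6/6 single-dels accept.
4 obstructions.


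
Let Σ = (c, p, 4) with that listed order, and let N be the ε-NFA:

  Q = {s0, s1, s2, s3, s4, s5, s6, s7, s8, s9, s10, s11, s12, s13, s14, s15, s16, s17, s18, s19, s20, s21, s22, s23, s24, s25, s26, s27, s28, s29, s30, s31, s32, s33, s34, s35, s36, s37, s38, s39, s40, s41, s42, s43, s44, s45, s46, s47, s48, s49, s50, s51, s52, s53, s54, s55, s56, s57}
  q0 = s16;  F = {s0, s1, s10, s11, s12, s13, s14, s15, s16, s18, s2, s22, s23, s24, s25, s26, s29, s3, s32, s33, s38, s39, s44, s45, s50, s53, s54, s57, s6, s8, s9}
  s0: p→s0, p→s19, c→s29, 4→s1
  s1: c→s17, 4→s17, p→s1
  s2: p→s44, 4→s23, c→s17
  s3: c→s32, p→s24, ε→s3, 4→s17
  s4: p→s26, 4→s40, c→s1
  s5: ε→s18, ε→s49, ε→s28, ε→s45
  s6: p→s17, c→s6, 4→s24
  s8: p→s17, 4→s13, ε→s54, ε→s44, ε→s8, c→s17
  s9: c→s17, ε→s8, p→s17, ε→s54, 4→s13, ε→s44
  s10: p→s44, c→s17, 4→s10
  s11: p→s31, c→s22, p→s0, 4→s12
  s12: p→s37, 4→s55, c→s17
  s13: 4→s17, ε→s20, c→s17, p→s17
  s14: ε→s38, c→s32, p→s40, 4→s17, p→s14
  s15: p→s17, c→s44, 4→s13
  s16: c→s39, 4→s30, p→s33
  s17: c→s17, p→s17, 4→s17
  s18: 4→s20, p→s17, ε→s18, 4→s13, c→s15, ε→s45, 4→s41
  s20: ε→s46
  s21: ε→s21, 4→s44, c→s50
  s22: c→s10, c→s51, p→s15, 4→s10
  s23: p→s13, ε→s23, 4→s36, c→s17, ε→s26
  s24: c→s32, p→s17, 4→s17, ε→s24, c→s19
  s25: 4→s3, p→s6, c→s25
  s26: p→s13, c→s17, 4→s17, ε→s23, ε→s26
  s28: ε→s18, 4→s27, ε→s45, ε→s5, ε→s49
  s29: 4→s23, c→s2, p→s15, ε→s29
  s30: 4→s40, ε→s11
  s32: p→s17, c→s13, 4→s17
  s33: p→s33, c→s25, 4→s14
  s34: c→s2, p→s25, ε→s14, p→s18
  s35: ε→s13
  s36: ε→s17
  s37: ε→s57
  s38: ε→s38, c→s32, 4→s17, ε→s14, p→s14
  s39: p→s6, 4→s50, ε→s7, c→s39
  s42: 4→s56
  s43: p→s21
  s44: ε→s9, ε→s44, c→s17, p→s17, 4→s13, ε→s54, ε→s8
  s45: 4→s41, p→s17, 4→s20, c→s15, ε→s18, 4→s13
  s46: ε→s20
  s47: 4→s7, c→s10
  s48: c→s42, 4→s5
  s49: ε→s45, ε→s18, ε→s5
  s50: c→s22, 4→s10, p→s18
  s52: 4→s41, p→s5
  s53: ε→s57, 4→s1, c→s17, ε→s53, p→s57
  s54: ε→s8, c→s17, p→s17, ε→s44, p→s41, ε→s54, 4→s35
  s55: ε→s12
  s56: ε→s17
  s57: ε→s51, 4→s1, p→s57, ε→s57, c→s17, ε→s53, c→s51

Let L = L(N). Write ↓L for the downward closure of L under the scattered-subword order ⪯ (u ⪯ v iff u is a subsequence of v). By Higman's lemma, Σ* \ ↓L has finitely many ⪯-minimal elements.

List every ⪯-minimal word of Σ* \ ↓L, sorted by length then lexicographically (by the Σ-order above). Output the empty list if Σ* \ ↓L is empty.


|Q|=58, |F|=31, |δ|=179 (54 ε).
min D↑ (25 st, q0=0, F={11}): 0:c→1,p→2,4→3 1:c→1,p→4,4→5 2:c→6,p→2,4→7 3:c→8,p→9,4→10 4:c→4,p→11,4→12 5:c→8,p→13,4→14 6:c→6,p→4,4→15 7:c→16,p→7,4→11 8:c→14,p→17,4→14 9:c→18,p→9,4→19 10:c→11,p→20,4→10 11:c→11,p→11,4→11 12:c→16,p→11,4→11 13:c→17,p→11,4→21 14:c→11,p→22,4→14 15:c→16,p→12,4→11 16:c→21,p→11,4→11 17:c→22,p→11,4→21 18:c→23,p→17,4→24 19:c→11,p→19,4→11 20:c→11,p→20,4→19 21:c→11,p→11,4→11 22:c→11,p→11,4→21 23:c→11,p→22,4→24 24:c→11,p→21,4→11 [Hopcroft].
'cpp': N↓-sim [45, 30, 17, 2] end={s17,s41} — reject; 3/3 single-dels accept.
'p44': run [45, 35, 17, 2] end={s17,s36} rej; 3/3 deletions ∈↓L.
'44c': |S_i|=[45, 39, 22, 2] end={s17,s51} ∉↓L; 3/3 deletions ∈↓L.
'p4cp': N↓-sim [45, 35, 17, 6, 1] end={s17} — reject; 4/4 deletions ∈↓L.
'4ccc': N↓-sim [45, 39, 21, 16, 1] end={s17} ∉↓L; 4/4 deletions ∈↓L.
5 obstructions.

Antichain: [cpp, p44, 44c, p4cp, 4ccc].


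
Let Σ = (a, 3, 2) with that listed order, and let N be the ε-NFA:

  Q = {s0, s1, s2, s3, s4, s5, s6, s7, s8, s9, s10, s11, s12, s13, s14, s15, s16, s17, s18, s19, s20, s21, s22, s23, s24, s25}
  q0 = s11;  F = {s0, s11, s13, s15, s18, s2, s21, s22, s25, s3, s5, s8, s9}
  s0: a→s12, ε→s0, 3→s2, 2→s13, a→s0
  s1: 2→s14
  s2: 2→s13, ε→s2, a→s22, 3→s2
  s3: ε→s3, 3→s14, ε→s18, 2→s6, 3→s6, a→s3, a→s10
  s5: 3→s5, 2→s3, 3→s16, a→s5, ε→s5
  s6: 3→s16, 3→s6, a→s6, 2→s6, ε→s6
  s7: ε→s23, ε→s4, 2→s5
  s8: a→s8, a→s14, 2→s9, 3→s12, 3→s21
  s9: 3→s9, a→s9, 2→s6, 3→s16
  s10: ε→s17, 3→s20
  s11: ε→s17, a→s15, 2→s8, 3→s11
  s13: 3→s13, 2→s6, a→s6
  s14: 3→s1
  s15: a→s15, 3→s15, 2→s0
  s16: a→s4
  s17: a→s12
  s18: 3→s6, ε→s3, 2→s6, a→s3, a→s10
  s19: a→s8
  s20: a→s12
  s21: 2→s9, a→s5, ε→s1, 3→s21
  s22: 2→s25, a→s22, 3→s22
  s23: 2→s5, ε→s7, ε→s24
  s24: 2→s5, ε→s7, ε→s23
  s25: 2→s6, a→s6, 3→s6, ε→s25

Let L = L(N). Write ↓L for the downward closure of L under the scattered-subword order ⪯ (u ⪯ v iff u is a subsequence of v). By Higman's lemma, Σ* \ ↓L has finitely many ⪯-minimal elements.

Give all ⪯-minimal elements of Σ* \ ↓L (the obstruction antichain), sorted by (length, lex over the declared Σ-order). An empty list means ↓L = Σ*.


A = [222, a22a, 23a23].

|Q|=26, |F|=13, |δ|=78 (17 ε).
min D↑ (13 st, q0=0, F={9}): 0:a→1,3→0,2→2 1:a→1,3→1,2→3 2:a→2,3→4,2→5 3:a→3,3→6,2→7 4:a→8,3→4,2→5 5:a→5,3→5,2→9 6:a→10,3→6,2→7 7:a→9,3→7,2→9 8:a→8,3→8,2→11 9:a→9,3→9,2→9 10:a→10,3→10,2→12 11:a→11,3→9,2→9 12:a→9,3→9,2→9.
'222': |S_i|=[22, 20, 14, 5] end={s1,s14,s16,s4,s6} ∉↓L; 3/3 del acc.
'a22a': |S_i|=[22, 21, 17, 7, 3] end={s16,s4,s6} rej; 4/4 deletions ∈↓L.
'23a23': N↓-sim [22, 20, 18, 15, 12, 7] end={s1,s12,s14,s16,s20,s4,s6} — reject; 5/5 del acc.
3 minimals (antichain).


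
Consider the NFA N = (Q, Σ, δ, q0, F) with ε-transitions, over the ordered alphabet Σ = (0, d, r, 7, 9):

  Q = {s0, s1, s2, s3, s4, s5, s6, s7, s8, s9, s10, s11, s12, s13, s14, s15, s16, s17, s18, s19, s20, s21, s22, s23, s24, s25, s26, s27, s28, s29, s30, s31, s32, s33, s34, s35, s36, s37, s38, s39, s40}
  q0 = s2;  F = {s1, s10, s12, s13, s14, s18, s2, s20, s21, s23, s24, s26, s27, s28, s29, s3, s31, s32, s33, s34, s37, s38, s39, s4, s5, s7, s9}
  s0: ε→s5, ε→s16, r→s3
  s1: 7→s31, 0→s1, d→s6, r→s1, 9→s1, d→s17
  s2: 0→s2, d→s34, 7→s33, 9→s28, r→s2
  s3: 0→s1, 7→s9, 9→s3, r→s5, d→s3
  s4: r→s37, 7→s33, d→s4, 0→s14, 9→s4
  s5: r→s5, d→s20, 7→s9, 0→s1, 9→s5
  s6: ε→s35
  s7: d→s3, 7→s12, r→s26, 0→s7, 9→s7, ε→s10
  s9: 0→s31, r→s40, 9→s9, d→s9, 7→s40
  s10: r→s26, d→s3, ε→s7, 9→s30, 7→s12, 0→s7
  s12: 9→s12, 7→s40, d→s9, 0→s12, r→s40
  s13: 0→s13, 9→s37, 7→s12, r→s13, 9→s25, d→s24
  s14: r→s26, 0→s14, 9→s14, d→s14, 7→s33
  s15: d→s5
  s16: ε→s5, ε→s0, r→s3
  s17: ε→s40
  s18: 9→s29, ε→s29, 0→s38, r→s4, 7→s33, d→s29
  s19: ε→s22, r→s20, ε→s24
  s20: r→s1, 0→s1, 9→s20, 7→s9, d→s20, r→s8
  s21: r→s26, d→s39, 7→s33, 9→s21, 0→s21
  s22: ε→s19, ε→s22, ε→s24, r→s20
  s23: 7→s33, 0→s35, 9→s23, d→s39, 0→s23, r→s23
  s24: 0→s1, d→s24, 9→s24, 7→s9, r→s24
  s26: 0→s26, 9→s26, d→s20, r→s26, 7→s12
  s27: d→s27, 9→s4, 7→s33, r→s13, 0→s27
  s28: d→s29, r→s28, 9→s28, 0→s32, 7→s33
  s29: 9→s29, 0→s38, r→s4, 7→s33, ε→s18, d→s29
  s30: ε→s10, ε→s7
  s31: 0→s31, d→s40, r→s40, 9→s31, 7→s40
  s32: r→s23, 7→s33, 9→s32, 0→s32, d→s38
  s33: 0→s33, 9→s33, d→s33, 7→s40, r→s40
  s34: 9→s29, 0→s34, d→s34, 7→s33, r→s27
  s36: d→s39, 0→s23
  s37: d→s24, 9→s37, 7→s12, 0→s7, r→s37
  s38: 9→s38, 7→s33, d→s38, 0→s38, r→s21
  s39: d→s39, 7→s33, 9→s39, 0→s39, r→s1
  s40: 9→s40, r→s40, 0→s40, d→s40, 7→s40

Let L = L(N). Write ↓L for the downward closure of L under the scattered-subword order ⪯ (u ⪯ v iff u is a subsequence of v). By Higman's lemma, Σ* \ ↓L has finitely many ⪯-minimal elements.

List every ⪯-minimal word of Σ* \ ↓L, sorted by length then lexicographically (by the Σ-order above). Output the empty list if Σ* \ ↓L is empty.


A = [7r, 77, drrd0d, 90rdrd].

|Q|=41, |F|=27, |δ|=168 (17 ε).
min D↑ (26 st, q0=0, F={6}): 0:0→0,d→1,r→0,7→2,9→3 1:0→1,d→1,r→4,7→2,9→5 2:0→2,d→2,r→6,7→6,9→2 3:0→7,d→5,r→3,7→2,9→3 4:0→4,d→4,r→8,7→2,9→9 5:0→10,d→5,r→9,7→2,9→5 6:0→6,d→6,r→6,7→6,9→6 7:0→7,d→10,r→11,7→2,9→7 8:0→8,d→12,r→8,7→13,9→14 9:0→15,d→9,r→14,7→2,9→9 10:0→10,d→10,r→16,7→2,9→10 11:0→11,d→17,r→11,7→2,9→11 12:0→18,d→12,r→12,7→19,9→12 13:0→13,d→19,r→6,7→6,9→13 14:0→20,d→12,r→14,7→13,9→14 15:0→15,d→15,r→21,7→2,9→15 16:0→16,d→17,r→21,7→2,9→16 17:0→17,d→17,r→18,7→2,9→17 18:0→18,d→6,r→18,7→22,9→18 19:0→22,d→19,r→6,7→6,9→19 20:0→20,d→23,r→21,7→13,9→20 21:0→21,d→24,r→21,7→13,9→21 22:0→22,d→6,r→6,7→6,9→22 23:0→18,d→23,r→25,7→19,9→23 24:0→18,d→24,r→18,7→19,9→24 25:0→18,d→24,r→25,7→19,9→25 (ε-aug+det+¬).
'7r': N↓-sim [34, 5, 1] end={s40} ∉↓L; 2/2 single-dels accept.
'77': N↓-sim [34, 5, 1] end={s40} ∉↓L; 2/2 deletions ∈↓L.
'drrd0d': run [34, 30, 26, 20, 12, 6, 4] end={s17,s35,s40,s6} rej; 6/6 single-dels accept.
'90rdrd': run [34, 30, 23, 16, 11, 7, 4] end={s17,s35,s40,s6} ∉↓L; 6/6 del acc.
4 minimals (antichain).


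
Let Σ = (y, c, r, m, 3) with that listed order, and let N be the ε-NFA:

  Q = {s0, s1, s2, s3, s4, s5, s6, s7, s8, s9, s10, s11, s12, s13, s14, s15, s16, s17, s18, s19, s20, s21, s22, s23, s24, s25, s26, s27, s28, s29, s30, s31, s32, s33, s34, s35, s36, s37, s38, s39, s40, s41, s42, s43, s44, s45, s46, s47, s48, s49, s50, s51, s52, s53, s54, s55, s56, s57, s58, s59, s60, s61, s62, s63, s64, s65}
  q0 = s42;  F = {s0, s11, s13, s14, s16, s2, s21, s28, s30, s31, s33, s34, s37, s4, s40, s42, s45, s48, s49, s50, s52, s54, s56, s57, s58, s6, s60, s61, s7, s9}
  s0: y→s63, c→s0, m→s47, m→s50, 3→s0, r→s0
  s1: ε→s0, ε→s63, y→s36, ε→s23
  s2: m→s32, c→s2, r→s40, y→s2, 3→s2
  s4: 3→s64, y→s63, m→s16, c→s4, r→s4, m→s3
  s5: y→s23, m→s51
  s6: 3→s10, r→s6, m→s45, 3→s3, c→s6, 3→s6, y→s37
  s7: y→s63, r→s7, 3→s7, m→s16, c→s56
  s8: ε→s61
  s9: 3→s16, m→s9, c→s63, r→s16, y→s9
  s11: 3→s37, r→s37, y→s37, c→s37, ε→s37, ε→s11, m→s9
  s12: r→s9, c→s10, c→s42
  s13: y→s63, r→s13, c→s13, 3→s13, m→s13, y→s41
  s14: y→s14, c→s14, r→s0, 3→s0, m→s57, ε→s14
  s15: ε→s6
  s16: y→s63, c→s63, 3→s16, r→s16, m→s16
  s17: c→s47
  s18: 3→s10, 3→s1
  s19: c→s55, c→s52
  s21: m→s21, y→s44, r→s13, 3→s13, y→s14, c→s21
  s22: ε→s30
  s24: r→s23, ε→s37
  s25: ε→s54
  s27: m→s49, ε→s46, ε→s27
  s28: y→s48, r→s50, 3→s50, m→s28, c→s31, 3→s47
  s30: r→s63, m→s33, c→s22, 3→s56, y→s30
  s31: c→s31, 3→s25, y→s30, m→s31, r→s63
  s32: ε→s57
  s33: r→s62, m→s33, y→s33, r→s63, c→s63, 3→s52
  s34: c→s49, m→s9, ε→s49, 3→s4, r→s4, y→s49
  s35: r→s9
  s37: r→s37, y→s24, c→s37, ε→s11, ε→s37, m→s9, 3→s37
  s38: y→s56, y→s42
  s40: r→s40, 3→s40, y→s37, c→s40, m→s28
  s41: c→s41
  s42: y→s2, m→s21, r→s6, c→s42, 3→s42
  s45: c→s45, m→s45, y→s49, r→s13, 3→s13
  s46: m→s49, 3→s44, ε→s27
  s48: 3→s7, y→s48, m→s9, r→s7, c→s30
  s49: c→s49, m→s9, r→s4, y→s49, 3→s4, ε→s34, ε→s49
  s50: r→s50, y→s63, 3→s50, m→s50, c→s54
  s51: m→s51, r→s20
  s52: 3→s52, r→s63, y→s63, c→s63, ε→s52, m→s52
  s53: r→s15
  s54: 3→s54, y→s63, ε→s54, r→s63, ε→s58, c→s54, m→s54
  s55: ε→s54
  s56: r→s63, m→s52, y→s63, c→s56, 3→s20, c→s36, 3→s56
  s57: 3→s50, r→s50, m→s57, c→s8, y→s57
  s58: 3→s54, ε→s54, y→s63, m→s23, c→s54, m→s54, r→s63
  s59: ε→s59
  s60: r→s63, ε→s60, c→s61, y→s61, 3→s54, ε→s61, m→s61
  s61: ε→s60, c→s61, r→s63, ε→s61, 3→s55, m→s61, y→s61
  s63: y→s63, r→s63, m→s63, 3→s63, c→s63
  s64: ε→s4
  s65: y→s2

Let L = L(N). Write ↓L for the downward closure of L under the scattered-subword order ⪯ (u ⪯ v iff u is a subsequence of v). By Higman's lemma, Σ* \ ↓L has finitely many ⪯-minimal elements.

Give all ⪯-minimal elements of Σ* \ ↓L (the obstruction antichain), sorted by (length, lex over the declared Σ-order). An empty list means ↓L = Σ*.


A = [mry, m3y, ymcr, rymc].

|Q|=66, |F|=30, |δ|=220 (31 ε).
min D↑ (27 st, q0=0, F={16}): 0:y→1,c→0,r→2,m→3,3→0 1:y→1,c→1,r→4,m→5,3→1 2:y→6,c→2,r→2,m→7,3→2 3:y→8,c→3,r→9,m→3,3→9 4:y→6,c→4,r→4,m→10,3→4 5:y→5,c→11,r→12,m→5,3→12 6:y→6,c→6,r→6,m→13,3→6 7:y→14,c→7,r→9,m→7,3→9 8:y→8,c→8,r→15,m→5,3→15 9:y→16,c→9,r→9,m→9,3→9 10:y→17,c→18,r→12,m→10,3→12 11:y→11,c→11,r→16,m→11,3→19 12:y→16,c→19,r→12,m→12,3→12 13:y→13,c→16,r→20,m→13,3→20 14:y→14,c→14,r→21,m→13,3→21 15:y→16,c→15,r→15,m→12,3→15 16:y→16,c→16,r→16,m→16,3→16 17:y→17,c→22,r→23,m→13,3→23 18:y→22,c→18,r→16,m→18,3→19 19:y→16,c→19,r→16,m→19,3→19 20:y→16,c→16,r→20,m→20,3→20 21:y→16,c→21,r→21,m→20,3→21 22:y→22,c→22,r→16,m→24,3→25 23:y→16,c→25,r→23,m→20,3→23 24:y→24,c→16,r→16,m→24,3→26 25:y→16,c→25,r→16,m→26,3→25 26:y→16,c→16,r→16,m→26,3→26.
'mry': run [47, 39, 19, 2] end={s41,s63} rej; 3/3 deletions ∈↓L.
'm3y': N↓-sim [47, 39, 20, 2] end={s41,s63} — reject; 3/3 deletions ∈↓L.
'ymcr': run [47, 41, 28, 18, 2] end={s62,s63} ∉↓L; 4/4 single-dels accept.
'rymc': run [47, 36, 23, 7, 1] end={s63} rej; 4/4 deletions ∈↓L.
4 obstructions.


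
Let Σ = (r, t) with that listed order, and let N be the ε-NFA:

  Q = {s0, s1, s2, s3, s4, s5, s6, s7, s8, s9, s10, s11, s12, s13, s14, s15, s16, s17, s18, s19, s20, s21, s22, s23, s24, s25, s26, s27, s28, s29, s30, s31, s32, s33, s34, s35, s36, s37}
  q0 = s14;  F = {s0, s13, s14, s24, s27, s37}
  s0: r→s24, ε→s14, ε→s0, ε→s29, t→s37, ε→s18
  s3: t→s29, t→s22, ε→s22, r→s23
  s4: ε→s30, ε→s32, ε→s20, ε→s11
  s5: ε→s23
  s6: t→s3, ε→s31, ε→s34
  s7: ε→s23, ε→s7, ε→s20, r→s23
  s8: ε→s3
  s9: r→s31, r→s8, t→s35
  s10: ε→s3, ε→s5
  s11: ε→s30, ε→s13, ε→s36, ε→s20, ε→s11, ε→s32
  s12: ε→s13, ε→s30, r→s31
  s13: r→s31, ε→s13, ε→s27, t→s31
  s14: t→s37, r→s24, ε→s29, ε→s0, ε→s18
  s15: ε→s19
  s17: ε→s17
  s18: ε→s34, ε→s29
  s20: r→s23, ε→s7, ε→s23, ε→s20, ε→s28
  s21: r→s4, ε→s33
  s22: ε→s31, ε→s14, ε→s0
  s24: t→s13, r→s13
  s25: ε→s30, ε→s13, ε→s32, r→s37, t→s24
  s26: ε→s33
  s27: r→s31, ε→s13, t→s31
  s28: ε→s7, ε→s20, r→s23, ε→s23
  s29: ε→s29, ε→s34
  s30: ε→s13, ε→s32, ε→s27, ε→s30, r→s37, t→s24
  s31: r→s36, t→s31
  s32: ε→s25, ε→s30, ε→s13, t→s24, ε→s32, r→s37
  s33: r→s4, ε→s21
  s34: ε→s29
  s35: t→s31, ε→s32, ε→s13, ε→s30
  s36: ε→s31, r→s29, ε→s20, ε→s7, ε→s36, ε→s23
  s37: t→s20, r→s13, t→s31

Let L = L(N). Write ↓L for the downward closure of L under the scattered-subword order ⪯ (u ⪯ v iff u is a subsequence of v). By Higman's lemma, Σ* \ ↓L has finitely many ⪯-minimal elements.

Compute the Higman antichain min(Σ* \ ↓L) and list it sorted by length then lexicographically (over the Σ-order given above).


Antichain: [tt, rrr, rrt, rtr, trr].

|Q|=38, |F|=6, |δ|=107 (71 ε).
min D↑ (5 st, q0=0, F={4}): 0:r→1,t→2 1:r→3,t→3 2:r→3,t→4 3:r→4,t→4 4:r→4,t→4.
'tt': |S_i|=[15, 11, 8] end={s20,s23,s28,s29,s31,s34,s36,s7} — reject; 2/2 deletions ∈↓L.
'rrr': |S_i|=[15, 11, 10, 8] end={s20,s23,s28,s29,s31,s34,s36,s7} ∉↓L; 3/3 single-dels accept.
'rrt': run [15, 11, 10, 8] end={s20,s23,s28,s29,s31,s34,s36,s7} rej; 3/3 single-dels accept.
'rtr': run [15, 11, 10, 8] end={s20,s23,s28,s29,s31,s34,s36,s7} ∉↓L; 3/3 deletions ∈↓L.
'trr': |S_i|=[15, 11, 10, 8] end={s20,s23,s28,s29,s31,s34,s36,s7} — reject; 3/3 deletions ∈↓L.
5 obstructions.


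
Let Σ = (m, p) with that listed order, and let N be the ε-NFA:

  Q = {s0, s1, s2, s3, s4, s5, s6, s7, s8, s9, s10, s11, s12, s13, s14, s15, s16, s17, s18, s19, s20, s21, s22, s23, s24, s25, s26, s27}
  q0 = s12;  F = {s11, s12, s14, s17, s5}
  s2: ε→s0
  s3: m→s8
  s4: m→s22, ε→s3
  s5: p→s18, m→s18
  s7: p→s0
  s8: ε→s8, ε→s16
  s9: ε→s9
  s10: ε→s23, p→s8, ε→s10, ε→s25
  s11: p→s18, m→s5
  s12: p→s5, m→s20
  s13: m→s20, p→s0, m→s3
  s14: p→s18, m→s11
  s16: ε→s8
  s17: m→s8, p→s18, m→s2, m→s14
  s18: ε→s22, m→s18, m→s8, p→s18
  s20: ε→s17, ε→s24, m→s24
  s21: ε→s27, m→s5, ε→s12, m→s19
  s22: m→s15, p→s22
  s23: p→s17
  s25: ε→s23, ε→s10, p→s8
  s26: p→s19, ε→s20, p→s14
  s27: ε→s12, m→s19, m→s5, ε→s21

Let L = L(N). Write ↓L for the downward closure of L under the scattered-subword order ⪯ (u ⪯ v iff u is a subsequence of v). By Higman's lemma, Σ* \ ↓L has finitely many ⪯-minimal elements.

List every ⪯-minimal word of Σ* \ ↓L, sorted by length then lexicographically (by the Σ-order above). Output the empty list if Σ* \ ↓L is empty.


min(Σ*\↓L) = [mp, pm, pp, mmmmm].

|Q|=28, |F|=5, |δ|=52 (19 ε).
min D↑ (6 st, q0=0, F={4}): 0:m→1,p→2 1:m→3,p→4 2:m→4,p→4 3:m→5,p→4 4:m→4,p→4 5:m→2,p→4 [Hopcroft].
'mp': run [14, 13, 5] end={s15,s16,s18,s22,s8} rej; 2/2 single-dels accept.
'pm': run [14, 6, 5] end={s15,s16,s18,s22,s8} ∉↓L; 2/2 single-dels accept.
'pp': run [14, 6, 5] end={s15,s16,s18,s22,s8} ∉↓L; 2/2 del acc.
'mmmmm': |S_i|=[14, 13, 11, 7, 6, 5] end={s15,s16,s18,s22,s8} rej; 5/5 deletions ∈↓L.
4 words, ⪯-incomp.


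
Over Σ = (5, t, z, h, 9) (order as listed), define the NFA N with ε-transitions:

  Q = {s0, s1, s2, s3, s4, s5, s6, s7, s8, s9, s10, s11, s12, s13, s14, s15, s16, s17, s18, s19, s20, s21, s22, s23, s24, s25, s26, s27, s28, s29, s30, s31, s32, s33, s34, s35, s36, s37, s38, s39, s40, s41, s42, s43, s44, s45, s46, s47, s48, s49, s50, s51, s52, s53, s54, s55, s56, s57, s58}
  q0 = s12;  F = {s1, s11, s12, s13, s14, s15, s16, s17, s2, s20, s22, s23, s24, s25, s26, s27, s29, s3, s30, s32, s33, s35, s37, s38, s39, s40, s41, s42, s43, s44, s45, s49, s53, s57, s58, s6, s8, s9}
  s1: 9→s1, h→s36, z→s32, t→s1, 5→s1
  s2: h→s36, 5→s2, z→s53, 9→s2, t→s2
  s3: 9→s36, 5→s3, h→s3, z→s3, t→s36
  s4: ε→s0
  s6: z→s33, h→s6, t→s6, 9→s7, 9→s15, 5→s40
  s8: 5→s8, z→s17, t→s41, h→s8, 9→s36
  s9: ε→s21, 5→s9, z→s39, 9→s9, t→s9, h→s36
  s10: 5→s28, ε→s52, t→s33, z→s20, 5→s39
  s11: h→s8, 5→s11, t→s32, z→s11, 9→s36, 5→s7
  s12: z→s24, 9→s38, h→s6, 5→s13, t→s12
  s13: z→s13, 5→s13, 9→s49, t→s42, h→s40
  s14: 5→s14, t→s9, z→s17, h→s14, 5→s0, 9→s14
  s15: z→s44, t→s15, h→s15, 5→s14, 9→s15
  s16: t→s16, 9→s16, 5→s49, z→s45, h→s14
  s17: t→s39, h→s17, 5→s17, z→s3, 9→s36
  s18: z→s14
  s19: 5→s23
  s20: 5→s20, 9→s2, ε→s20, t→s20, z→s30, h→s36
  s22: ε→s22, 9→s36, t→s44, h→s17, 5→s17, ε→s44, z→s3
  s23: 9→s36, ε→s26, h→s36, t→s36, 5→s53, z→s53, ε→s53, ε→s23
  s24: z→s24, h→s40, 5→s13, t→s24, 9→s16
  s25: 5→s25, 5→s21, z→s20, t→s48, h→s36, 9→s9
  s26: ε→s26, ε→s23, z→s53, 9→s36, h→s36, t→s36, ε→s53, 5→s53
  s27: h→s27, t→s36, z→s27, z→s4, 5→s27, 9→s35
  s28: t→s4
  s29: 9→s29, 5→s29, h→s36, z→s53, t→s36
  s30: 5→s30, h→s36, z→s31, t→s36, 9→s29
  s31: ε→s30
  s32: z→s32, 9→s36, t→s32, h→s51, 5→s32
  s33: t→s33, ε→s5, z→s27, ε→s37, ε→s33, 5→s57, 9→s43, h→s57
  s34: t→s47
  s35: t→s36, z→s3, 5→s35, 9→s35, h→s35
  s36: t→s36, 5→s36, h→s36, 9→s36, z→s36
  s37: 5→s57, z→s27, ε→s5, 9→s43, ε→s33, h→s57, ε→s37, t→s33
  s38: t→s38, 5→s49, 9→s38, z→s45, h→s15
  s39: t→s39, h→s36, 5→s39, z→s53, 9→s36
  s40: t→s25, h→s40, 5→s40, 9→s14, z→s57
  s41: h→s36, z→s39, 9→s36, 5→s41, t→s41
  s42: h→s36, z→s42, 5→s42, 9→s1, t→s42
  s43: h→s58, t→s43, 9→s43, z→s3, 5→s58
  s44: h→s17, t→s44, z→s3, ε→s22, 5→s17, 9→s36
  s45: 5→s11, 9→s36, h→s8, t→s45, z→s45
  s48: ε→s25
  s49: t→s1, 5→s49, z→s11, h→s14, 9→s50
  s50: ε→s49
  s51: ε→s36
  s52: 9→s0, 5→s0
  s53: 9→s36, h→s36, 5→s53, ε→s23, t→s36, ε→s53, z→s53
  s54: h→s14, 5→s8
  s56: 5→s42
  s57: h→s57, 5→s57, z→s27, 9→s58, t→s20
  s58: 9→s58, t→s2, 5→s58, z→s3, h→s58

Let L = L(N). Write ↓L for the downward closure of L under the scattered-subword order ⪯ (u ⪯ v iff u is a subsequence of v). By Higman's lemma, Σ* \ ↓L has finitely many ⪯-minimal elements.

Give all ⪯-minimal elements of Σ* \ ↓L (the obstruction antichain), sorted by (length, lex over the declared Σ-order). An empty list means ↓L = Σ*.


|Q|=59, |F|=38, |δ|=238 (25 ε).
min D↑ (35 st, q0=0, F={12}): 0:5→1,t→0,z→2,h→3,9→4 1:5→1,t→5,z→1,h→6,9→7 2:5→1,t→2,z→2,h→6,9→8 3:5→6,t→3,z→9,h→3,9→10 4:5→7,t→4,z→11,h→10,9→4 5:5→5,t→5,z→5,h→12,9→13 6:5→6,t→14,z→15,h→6,9→16 7:5→7,t→13,z→17,h→16,9→7 8:5→7,t→8,z→11,h→16,9→8 9:5→15,t→9,z→18,h→15,9→19 10:5→16,t→10,z→20,h→10,9→10 11:5→17,t→11,z→11,h→21,9→12 12:5→12,t→12,z→12,h→12,9→12 13:5→13,t→13,z→22,h→12,9→13 14:5→14,t→14,z→23,h→12,9→24 15:5→15,t→23,z→18,h→15,9→25 16:5→16,t→24,z→26,h→16,9→16 17:5→17,t→22,z→17,h→21,9→12 18:5→18,t→12,z→18,h→18,9→27 19:5→25,t→19,z→28,h→25,9→19 20:5→26,t→20,z→28,h→26,9→12 21:5→21,t→29,z→26,h→21,9→12 22:5→22,t→22,z→22,h→12,9→12 23:5→23,t→23,z→30,h→12,9→31 24:5→24,t→24,z→32,h→12,9→24 25:5→25,t→31,z→28,h→25,9→25 26:5→26,t→32,z→28,h→26,9→12 27:5→27,t→12,z→28,h→27,9→27 28:5→28,t→12,z→28,h→28,9→12 29:5→29,t→29,z→32,h→12,9→12 30:5→30,t→12,z→30,h→12,9→33 31:5→31,t→31,z→34,h→12,9→31 32:5→32,t→32,z→34,h→12,9→12 33:5→33,t→12,z→34,h→12,9→33 34:5→34,t→12,z→34,h→12,9→12 [Hopcroft].
'5th': N↓-sim [48, 35, 19, 2] end={s36,s51} — reject; 3/3 single-dels accept.
'9z9': run [48, 31, 16, 1] end={s36} — reject; 3/3 del acc.
'zhth': run [48, 44, 27, 15, 1] end={s36} ∉↓L; 4/4 single-dels accept.
'hzzt': run [48, 36, 24, 12, 1] end={s36} ∉↓L; 4/4 deletions ∈↓L.
4 minimals (antichain).

A = [5th, 9z9, zhth, hzzt].
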